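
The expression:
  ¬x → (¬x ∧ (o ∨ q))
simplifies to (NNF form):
o ∨ q ∨ x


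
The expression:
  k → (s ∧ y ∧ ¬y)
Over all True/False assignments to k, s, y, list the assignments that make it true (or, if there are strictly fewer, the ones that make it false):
is true only for:
  k=False, s=False, y=False;
  k=False, s=False, y=True;
  k=False, s=True, y=False;
  k=False, s=True, y=True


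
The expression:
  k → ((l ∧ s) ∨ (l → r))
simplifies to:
r ∨ s ∨ ¬k ∨ ¬l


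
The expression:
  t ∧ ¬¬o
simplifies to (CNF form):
o ∧ t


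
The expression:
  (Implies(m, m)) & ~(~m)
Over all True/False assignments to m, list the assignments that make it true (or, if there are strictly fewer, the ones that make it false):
is true only for:
  m=True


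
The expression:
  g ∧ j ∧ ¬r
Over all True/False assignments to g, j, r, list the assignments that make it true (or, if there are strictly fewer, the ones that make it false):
is true only for:
  g=True, j=True, r=False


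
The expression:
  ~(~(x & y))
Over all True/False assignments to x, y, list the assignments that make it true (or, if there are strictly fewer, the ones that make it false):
is true only for:
  x=True, y=True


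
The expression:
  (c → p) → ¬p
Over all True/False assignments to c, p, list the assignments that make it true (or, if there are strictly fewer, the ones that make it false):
is true only for:
  c=False, p=False;
  c=True, p=False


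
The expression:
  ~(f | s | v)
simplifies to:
~f & ~s & ~v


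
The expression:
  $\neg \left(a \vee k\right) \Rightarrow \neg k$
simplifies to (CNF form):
$\text{True}$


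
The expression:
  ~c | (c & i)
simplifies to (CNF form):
i | ~c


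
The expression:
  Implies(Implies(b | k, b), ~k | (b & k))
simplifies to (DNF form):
True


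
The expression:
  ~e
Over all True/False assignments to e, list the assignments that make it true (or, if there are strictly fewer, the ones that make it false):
is true only for:
  e=False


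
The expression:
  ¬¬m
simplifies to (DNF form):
m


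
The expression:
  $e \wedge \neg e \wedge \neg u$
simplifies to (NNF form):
$\text{False}$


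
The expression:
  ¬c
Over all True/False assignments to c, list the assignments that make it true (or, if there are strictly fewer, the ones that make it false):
is true only for:
  c=False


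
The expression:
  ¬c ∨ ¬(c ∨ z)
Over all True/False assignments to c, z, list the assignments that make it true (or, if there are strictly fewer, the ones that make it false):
is true only for:
  c=False, z=False;
  c=False, z=True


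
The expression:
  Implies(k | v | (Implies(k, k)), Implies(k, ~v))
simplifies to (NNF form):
~k | ~v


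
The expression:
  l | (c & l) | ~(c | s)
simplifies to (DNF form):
l | (~c & ~s)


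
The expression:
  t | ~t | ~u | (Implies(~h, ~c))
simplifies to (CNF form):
True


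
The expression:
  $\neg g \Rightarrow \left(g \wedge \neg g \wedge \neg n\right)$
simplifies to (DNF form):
$g$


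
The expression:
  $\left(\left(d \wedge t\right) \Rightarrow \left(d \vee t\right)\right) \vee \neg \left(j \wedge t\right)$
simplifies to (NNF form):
$\text{True}$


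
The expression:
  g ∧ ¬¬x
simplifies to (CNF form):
g ∧ x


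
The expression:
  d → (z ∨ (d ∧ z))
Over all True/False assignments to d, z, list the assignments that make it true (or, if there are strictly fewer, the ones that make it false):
is false only for:
  d=True, z=False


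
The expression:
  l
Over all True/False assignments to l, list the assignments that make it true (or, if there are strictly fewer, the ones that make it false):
is true only for:
  l=True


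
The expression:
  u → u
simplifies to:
True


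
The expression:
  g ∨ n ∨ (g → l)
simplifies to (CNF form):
True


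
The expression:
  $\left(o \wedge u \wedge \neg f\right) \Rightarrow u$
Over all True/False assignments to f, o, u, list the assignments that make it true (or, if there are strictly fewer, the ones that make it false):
is always true.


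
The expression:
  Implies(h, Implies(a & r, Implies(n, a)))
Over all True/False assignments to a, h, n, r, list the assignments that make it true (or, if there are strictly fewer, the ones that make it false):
is always true.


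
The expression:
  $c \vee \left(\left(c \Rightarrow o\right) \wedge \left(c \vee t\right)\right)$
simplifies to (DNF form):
$c \vee t$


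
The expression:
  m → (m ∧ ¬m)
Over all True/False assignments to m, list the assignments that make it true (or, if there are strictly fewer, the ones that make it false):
is true only for:
  m=False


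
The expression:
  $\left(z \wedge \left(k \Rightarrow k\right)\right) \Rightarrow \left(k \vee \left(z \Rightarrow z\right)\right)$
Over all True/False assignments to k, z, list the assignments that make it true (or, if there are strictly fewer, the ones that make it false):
is always true.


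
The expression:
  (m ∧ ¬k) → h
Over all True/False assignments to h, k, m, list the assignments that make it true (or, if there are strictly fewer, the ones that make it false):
is false only for:
  h=False, k=False, m=True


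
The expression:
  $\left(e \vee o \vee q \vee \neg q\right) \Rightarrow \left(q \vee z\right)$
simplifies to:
$q \vee z$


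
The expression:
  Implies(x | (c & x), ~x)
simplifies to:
~x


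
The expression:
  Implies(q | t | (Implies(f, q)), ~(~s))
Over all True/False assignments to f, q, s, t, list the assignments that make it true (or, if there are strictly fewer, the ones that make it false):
is false only for:
  f=False, q=False, s=False, t=False;
  f=False, q=False, s=False, t=True;
  f=False, q=True, s=False, t=False;
  f=False, q=True, s=False, t=True;
  f=True, q=False, s=False, t=True;
  f=True, q=True, s=False, t=False;
  f=True, q=True, s=False, t=True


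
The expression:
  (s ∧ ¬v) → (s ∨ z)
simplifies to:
True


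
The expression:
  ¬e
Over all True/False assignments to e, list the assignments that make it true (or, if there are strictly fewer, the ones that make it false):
is true only for:
  e=False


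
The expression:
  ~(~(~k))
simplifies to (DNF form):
~k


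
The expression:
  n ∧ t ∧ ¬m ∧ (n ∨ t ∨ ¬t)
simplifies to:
n ∧ t ∧ ¬m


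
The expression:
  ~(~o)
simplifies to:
o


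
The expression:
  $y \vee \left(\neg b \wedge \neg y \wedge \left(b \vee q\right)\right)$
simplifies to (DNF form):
$y \vee \left(q \wedge \neg b\right)$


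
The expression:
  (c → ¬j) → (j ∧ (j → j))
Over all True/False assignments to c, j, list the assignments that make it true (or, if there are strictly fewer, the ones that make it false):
is true only for:
  c=False, j=True;
  c=True, j=True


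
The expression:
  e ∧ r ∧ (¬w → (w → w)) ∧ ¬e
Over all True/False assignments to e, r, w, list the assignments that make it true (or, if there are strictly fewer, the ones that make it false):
is never true.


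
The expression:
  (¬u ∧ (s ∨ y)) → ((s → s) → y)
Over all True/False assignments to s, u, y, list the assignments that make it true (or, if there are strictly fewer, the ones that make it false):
is false only for:
  s=True, u=False, y=False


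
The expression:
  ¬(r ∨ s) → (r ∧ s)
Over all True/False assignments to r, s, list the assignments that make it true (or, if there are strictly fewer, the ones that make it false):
is false only for:
  r=False, s=False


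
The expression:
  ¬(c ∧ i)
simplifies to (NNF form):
¬c ∨ ¬i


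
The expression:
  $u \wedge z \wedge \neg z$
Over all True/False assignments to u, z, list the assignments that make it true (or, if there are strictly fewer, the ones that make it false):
is never true.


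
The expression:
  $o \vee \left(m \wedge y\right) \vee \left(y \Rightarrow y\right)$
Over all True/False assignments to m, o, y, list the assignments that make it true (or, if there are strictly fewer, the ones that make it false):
is always true.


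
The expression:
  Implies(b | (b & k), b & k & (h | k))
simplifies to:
k | ~b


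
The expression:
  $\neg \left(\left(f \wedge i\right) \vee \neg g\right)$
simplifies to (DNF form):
$\left(g \wedge \neg f\right) \vee \left(g \wedge \neg i\right)$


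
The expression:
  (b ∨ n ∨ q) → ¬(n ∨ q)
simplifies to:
¬n ∧ ¬q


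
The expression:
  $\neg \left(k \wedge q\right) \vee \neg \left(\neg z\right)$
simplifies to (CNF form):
$z \vee \neg k \vee \neg q$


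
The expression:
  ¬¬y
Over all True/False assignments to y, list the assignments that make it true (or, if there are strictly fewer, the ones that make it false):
is true only for:
  y=True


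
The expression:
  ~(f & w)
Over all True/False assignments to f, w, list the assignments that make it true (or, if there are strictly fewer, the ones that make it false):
is false only for:
  f=True, w=True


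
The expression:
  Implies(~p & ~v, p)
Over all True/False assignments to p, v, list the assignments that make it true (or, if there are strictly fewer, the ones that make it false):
is false only for:
  p=False, v=False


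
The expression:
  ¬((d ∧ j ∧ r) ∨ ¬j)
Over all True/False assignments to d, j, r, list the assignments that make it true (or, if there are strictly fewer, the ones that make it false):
is true only for:
  d=False, j=True, r=False;
  d=False, j=True, r=True;
  d=True, j=True, r=False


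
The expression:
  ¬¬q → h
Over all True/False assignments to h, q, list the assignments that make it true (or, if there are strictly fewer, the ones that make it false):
is false only for:
  h=False, q=True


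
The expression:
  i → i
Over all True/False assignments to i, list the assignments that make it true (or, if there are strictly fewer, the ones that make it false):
is always true.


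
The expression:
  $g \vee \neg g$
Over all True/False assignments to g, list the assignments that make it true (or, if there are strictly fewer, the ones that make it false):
is always true.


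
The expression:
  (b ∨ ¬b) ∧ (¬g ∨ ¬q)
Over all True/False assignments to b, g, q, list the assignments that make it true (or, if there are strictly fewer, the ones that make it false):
is false only for:
  b=False, g=True, q=True;
  b=True, g=True, q=True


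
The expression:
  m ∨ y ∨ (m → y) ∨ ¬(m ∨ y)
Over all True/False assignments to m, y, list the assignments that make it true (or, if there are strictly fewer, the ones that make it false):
is always true.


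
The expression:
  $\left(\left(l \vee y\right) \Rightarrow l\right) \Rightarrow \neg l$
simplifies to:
$\neg l$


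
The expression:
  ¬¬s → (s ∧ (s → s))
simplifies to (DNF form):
True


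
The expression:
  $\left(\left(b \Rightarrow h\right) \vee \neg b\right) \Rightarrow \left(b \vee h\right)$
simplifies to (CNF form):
$b \vee h$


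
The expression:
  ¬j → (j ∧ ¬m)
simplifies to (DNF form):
j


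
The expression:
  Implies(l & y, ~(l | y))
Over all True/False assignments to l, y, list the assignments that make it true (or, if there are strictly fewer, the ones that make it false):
is false only for:
  l=True, y=True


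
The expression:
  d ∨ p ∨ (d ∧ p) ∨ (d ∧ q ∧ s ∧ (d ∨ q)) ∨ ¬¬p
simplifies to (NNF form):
d ∨ p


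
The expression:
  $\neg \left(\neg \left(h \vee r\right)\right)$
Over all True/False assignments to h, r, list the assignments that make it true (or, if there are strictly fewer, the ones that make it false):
is false only for:
  h=False, r=False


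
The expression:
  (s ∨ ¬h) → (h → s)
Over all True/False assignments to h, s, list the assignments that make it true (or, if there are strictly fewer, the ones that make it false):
is always true.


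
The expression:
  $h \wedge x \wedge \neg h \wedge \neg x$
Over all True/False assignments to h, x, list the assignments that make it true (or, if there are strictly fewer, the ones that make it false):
is never true.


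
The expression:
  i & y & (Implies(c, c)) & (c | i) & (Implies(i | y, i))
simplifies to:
i & y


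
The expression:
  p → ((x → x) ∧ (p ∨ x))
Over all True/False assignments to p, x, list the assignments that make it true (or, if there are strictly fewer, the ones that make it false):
is always true.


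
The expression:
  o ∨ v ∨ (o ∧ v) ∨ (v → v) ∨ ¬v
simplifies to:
True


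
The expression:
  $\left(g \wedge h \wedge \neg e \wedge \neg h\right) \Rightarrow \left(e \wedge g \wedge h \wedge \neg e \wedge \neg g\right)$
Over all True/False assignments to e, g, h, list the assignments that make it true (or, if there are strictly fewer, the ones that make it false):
is always true.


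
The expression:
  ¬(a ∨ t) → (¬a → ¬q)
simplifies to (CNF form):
a ∨ t ∨ ¬q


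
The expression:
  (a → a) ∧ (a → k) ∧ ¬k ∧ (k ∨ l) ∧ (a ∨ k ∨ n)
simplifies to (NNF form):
l ∧ n ∧ ¬a ∧ ¬k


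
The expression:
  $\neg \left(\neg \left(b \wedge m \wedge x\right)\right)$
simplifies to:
$b \wedge m \wedge x$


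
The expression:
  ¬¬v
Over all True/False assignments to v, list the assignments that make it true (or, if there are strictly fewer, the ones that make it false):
is true only for:
  v=True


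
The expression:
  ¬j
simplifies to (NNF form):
¬j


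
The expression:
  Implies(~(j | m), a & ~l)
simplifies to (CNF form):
(a | j | m) & (j | m | ~l)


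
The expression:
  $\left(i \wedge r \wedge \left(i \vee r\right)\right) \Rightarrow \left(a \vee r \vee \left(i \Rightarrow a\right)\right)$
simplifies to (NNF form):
$\text{True}$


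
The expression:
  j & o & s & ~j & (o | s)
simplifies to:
False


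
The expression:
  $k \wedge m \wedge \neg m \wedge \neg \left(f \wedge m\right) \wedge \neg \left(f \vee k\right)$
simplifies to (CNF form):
$\text{False}$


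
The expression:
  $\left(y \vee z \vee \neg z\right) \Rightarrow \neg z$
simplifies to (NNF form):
$\neg z$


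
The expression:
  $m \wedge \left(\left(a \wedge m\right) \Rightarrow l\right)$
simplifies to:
$m \wedge \left(l \vee \neg a\right)$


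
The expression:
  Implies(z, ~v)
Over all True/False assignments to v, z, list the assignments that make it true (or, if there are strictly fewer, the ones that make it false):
is false only for:
  v=True, z=True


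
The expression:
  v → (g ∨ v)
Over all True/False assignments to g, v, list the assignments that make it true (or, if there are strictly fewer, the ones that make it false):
is always true.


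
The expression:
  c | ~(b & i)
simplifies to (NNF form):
c | ~b | ~i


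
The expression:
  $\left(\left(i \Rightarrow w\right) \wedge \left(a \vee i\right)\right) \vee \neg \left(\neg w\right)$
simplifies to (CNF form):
$\left(a \vee w\right) \wedge \left(w \vee \neg i\right)$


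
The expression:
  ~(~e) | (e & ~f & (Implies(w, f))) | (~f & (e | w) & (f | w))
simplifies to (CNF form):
(e | w) & (e | ~f)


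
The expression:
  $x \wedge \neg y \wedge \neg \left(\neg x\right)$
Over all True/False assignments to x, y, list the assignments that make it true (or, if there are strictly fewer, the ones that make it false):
is true only for:
  x=True, y=False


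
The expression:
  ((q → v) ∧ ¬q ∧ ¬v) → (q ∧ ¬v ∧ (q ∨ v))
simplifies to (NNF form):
q ∨ v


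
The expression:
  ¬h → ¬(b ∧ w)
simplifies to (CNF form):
h ∨ ¬b ∨ ¬w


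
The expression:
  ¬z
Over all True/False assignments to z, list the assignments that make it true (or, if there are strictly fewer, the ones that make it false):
is true only for:
  z=False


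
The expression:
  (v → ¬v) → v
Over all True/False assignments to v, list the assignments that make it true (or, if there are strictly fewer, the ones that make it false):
is true only for:
  v=True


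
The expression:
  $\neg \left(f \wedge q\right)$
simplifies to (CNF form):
$\neg f \vee \neg q$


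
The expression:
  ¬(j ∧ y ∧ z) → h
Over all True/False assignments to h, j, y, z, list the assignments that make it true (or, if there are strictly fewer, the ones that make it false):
is false only for:
  h=False, j=False, y=False, z=False;
  h=False, j=False, y=False, z=True;
  h=False, j=False, y=True, z=False;
  h=False, j=False, y=True, z=True;
  h=False, j=True, y=False, z=False;
  h=False, j=True, y=False, z=True;
  h=False, j=True, y=True, z=False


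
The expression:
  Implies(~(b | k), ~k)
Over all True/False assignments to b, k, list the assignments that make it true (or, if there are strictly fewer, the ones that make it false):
is always true.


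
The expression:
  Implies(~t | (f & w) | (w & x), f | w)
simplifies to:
f | t | w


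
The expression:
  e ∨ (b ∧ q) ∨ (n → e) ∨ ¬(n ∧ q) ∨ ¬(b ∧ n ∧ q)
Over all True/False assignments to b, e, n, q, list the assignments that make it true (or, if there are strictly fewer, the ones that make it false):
is always true.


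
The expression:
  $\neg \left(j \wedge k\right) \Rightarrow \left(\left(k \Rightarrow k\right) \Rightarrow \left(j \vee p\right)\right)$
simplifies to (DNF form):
$j \vee p$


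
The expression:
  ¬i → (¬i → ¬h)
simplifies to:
i ∨ ¬h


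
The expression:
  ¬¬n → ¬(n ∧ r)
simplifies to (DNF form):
¬n ∨ ¬r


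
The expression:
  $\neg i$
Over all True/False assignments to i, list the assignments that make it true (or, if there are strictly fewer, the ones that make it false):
is true only for:
  i=False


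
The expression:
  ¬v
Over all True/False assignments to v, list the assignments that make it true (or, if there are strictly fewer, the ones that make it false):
is true only for:
  v=False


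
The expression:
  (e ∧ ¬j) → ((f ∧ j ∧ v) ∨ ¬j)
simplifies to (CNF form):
True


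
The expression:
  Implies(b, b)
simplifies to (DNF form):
True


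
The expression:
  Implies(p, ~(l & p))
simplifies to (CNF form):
~l | ~p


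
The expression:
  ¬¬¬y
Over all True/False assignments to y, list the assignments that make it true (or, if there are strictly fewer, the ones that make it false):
is true only for:
  y=False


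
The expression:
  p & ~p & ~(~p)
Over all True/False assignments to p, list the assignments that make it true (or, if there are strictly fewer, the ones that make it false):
is never true.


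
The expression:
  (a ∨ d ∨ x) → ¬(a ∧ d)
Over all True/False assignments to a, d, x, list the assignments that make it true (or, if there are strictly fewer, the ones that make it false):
is false only for:
  a=True, d=True, x=False;
  a=True, d=True, x=True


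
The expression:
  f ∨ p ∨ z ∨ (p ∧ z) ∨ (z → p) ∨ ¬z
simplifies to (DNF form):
True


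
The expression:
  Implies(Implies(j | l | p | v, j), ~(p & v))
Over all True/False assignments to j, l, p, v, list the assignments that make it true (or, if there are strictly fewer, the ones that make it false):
is false only for:
  j=True, l=False, p=True, v=True;
  j=True, l=True, p=True, v=True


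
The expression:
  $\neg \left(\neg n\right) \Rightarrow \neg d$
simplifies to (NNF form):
$\neg d \vee \neg n$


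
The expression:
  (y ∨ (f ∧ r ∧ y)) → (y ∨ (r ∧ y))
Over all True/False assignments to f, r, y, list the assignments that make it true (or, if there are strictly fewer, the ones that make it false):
is always true.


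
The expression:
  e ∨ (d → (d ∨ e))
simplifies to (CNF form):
True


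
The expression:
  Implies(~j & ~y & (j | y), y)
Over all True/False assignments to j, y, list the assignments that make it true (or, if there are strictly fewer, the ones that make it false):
is always true.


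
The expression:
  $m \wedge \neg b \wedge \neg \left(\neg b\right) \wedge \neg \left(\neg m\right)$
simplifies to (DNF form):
$\text{False}$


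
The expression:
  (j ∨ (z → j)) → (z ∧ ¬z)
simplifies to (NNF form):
z ∧ ¬j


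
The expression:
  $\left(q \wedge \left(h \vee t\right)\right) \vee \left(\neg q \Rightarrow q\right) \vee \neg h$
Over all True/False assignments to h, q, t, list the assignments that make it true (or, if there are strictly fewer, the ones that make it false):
is false only for:
  h=True, q=False, t=False;
  h=True, q=False, t=True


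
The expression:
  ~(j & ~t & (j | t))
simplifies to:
t | ~j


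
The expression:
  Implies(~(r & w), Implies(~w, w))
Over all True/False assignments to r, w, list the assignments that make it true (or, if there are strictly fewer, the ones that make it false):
is true only for:
  r=False, w=True;
  r=True, w=True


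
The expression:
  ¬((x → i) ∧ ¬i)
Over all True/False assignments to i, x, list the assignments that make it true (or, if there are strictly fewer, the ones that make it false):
is false only for:
  i=False, x=False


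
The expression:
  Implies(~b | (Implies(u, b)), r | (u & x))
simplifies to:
r | (u & x)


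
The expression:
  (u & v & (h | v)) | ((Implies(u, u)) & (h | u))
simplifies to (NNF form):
h | u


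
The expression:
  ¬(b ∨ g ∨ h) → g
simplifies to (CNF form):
b ∨ g ∨ h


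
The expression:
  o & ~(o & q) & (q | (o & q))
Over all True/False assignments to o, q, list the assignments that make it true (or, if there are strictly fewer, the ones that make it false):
is never true.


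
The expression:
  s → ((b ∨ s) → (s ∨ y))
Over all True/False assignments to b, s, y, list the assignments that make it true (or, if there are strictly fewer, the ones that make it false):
is always true.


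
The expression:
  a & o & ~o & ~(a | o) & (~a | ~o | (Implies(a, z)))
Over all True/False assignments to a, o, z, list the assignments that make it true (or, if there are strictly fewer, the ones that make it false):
is never true.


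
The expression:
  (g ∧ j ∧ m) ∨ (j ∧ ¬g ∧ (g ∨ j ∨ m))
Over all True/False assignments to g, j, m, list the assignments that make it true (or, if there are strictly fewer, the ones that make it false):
is true only for:
  g=False, j=True, m=False;
  g=False, j=True, m=True;
  g=True, j=True, m=True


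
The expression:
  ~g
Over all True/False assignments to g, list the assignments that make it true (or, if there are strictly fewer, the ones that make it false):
is true only for:
  g=False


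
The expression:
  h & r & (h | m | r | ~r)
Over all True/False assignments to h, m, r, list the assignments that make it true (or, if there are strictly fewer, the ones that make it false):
is true only for:
  h=True, m=False, r=True;
  h=True, m=True, r=True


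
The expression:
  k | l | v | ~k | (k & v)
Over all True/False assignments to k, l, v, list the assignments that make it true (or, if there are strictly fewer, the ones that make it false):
is always true.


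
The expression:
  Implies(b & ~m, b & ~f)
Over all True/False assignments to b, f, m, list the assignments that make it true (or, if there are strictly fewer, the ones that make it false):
is false only for:
  b=True, f=True, m=False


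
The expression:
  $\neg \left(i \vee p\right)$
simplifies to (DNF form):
$\neg i \wedge \neg p$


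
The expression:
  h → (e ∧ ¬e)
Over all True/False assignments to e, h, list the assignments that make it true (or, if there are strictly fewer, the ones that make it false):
is true only for:
  e=False, h=False;
  e=True, h=False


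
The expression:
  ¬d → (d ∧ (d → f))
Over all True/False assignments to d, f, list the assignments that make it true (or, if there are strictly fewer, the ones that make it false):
is true only for:
  d=True, f=False;
  d=True, f=True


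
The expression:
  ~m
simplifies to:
~m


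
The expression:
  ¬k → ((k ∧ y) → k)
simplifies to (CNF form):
True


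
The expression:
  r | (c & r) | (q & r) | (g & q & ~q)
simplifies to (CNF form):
r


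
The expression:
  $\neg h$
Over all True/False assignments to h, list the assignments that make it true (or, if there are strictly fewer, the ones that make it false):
is true only for:
  h=False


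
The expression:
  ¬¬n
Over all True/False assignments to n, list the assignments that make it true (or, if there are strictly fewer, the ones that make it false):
is true only for:
  n=True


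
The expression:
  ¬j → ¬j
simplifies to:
True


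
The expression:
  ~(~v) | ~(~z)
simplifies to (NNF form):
v | z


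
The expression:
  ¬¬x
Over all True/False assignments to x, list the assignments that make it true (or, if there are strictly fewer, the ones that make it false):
is true only for:
  x=True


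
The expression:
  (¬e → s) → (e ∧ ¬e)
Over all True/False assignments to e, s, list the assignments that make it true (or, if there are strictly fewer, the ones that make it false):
is true only for:
  e=False, s=False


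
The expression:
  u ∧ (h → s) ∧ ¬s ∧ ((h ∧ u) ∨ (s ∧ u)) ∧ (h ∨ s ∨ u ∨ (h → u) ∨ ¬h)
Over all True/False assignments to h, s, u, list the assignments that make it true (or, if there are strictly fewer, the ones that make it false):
is never true.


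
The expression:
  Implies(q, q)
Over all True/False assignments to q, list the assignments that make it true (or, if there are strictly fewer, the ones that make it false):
is always true.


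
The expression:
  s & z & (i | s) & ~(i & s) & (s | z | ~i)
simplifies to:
s & z & ~i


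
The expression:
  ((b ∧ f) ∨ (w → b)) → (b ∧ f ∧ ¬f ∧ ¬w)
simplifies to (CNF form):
w ∧ ¬b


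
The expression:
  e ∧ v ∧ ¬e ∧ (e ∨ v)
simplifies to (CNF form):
False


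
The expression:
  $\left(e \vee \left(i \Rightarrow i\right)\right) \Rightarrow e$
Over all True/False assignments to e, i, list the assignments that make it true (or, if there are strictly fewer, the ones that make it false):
is true only for:
  e=True, i=False;
  e=True, i=True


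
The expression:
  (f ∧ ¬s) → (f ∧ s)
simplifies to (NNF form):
s ∨ ¬f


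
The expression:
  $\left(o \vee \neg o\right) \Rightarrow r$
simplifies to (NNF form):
$r$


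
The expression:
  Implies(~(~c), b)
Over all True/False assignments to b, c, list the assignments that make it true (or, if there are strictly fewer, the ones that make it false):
is false only for:
  b=False, c=True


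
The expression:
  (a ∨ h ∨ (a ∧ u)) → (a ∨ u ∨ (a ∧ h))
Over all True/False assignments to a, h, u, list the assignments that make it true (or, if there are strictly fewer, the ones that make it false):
is false only for:
  a=False, h=True, u=False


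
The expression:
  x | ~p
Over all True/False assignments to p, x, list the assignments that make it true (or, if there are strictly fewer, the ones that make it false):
is false only for:
  p=True, x=False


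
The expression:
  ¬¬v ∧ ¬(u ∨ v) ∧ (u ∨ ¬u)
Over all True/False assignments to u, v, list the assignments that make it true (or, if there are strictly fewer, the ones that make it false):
is never true.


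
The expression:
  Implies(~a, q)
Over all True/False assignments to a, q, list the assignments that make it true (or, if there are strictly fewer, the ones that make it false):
is false only for:
  a=False, q=False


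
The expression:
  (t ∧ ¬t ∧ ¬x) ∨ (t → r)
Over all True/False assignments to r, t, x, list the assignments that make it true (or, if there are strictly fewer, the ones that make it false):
is false only for:
  r=False, t=True, x=False;
  r=False, t=True, x=True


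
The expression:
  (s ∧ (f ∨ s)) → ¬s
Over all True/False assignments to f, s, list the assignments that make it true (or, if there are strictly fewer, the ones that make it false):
is true only for:
  f=False, s=False;
  f=True, s=False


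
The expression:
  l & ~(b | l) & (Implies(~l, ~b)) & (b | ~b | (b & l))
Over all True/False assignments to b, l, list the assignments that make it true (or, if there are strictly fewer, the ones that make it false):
is never true.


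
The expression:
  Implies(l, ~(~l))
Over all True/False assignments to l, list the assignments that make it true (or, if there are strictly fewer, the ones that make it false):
is always true.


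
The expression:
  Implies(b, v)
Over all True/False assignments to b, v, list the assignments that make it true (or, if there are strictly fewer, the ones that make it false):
is false only for:
  b=True, v=False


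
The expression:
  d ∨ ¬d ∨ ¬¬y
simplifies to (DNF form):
True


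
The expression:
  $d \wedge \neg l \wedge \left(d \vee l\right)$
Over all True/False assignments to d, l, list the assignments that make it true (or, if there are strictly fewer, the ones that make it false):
is true only for:
  d=True, l=False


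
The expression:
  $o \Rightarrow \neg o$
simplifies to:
$\neg o$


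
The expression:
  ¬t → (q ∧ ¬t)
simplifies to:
q ∨ t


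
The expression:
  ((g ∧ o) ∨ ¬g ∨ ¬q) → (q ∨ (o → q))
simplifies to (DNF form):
q ∨ ¬o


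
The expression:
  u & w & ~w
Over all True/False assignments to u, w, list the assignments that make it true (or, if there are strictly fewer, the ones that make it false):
is never true.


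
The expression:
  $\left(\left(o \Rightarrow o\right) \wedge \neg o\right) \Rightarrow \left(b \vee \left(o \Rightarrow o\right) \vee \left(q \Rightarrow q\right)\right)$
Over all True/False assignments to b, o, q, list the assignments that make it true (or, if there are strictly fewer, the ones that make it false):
is always true.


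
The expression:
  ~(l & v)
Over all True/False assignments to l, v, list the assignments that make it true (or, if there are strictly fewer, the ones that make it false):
is false only for:
  l=True, v=True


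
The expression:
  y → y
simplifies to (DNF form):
True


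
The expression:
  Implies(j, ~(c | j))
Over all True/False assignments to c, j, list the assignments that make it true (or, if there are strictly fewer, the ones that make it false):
is true only for:
  c=False, j=False;
  c=True, j=False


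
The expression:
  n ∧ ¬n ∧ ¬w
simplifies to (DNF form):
False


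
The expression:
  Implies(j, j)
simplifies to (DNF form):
True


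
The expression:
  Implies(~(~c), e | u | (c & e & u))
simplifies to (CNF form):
e | u | ~c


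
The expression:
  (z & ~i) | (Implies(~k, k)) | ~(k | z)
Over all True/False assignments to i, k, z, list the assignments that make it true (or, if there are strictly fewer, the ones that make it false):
is false only for:
  i=True, k=False, z=True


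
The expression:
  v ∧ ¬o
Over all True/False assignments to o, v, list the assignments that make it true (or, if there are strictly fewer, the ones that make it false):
is true only for:
  o=False, v=True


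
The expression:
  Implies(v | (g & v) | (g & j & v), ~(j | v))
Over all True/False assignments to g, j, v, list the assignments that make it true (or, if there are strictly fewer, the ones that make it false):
is true only for:
  g=False, j=False, v=False;
  g=False, j=True, v=False;
  g=True, j=False, v=False;
  g=True, j=True, v=False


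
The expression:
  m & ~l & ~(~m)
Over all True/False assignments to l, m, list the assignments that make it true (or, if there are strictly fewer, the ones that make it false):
is true only for:
  l=False, m=True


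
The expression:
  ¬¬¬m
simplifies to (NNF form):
¬m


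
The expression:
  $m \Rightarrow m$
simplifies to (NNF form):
$\text{True}$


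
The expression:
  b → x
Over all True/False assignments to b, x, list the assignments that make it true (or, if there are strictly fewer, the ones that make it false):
is false only for:
  b=True, x=False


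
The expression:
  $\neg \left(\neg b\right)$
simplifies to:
$b$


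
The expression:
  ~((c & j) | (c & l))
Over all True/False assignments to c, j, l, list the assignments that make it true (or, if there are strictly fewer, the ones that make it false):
is false only for:
  c=True, j=False, l=True;
  c=True, j=True, l=False;
  c=True, j=True, l=True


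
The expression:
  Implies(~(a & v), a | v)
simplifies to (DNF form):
a | v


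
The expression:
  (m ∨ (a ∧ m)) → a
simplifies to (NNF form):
a ∨ ¬m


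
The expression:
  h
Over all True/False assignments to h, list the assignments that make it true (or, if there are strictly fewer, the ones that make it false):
is true only for:
  h=True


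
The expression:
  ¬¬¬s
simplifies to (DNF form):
¬s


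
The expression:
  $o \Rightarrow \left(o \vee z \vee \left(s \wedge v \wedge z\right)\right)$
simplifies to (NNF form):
$\text{True}$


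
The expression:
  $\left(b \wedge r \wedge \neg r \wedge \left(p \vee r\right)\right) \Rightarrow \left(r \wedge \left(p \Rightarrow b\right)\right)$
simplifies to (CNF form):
$\text{True}$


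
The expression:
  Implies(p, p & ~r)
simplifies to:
~p | ~r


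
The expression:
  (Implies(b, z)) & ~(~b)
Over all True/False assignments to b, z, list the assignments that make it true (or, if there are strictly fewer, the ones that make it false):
is true only for:
  b=True, z=True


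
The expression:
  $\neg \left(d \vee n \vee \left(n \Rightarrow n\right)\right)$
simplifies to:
$\text{False}$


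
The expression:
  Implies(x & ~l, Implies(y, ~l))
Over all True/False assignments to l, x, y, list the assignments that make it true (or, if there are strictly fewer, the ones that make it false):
is always true.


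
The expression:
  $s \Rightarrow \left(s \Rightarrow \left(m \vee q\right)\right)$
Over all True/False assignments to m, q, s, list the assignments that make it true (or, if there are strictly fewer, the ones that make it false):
is false only for:
  m=False, q=False, s=True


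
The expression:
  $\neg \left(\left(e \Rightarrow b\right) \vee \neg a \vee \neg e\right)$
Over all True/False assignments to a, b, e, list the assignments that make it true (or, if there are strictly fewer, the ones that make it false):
is true only for:
  a=True, b=False, e=True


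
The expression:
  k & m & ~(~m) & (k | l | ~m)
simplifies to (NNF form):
k & m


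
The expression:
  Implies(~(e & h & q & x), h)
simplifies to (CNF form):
h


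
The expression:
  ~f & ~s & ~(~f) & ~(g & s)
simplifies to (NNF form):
False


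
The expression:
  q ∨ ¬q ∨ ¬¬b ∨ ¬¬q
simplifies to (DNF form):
True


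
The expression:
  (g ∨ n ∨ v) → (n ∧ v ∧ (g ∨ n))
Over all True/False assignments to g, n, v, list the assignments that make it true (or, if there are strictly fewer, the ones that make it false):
is true only for:
  g=False, n=False, v=False;
  g=False, n=True, v=True;
  g=True, n=True, v=True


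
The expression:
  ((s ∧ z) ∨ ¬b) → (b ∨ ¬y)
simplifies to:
b ∨ ¬y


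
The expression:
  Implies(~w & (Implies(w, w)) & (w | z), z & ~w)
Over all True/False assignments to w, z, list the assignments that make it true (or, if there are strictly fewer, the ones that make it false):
is always true.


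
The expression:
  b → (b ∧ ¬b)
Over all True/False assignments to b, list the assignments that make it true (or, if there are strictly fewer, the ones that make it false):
is true only for:
  b=False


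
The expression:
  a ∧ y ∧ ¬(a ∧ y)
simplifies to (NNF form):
False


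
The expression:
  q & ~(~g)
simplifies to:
g & q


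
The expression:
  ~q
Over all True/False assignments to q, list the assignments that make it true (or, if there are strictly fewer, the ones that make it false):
is true only for:
  q=False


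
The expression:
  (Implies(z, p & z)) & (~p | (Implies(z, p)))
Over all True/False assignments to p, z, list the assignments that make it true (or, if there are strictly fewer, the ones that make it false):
is false only for:
  p=False, z=True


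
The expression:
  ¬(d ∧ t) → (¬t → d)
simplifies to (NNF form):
d ∨ t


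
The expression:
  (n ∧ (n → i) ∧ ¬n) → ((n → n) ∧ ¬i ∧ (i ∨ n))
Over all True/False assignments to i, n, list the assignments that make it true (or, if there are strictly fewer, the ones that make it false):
is always true.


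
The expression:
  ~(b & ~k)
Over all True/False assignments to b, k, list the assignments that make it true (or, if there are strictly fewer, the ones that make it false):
is false only for:
  b=True, k=False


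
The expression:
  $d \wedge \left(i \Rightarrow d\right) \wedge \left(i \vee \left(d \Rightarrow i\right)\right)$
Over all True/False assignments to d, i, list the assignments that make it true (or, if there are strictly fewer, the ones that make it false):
is true only for:
  d=True, i=True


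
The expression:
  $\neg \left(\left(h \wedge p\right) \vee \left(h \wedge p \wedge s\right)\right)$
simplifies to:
$\neg h \vee \neg p$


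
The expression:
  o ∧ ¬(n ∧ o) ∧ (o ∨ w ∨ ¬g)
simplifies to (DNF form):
o ∧ ¬n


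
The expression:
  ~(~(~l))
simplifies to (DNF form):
~l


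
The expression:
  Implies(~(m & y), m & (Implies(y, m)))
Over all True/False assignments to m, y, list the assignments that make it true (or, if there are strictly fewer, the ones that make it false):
is true only for:
  m=True, y=False;
  m=True, y=True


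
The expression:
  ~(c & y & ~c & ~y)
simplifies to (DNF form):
True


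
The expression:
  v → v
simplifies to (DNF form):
True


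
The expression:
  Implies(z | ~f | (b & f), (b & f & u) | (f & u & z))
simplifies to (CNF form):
f & (u | ~b) & (u | ~z)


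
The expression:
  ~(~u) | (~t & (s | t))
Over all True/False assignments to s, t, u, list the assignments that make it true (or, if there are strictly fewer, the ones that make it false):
is false only for:
  s=False, t=False, u=False;
  s=False, t=True, u=False;
  s=True, t=True, u=False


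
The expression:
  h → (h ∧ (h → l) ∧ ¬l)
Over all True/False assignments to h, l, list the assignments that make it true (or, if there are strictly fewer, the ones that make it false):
is true only for:
  h=False, l=False;
  h=False, l=True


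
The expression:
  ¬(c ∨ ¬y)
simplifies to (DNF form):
y ∧ ¬c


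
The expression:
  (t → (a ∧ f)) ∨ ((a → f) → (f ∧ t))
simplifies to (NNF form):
a ∨ f ∨ ¬t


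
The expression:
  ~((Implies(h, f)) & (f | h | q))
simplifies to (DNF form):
(h & ~f) | (~f & ~q)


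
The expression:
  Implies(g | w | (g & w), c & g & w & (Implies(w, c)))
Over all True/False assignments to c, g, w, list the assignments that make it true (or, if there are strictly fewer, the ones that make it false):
is true only for:
  c=False, g=False, w=False;
  c=True, g=False, w=False;
  c=True, g=True, w=True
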